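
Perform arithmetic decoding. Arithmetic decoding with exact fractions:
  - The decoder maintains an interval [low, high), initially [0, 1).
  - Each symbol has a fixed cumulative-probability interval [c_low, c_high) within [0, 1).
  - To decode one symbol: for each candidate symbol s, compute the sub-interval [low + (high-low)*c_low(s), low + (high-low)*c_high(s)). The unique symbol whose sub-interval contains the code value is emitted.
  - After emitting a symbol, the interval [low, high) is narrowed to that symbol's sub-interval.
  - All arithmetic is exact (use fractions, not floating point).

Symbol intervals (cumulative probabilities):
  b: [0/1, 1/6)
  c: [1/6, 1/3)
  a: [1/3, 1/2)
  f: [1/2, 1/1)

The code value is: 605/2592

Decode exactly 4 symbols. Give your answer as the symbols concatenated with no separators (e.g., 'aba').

Step 1: interval [0/1, 1/1), width = 1/1 - 0/1 = 1/1
  'b': [0/1 + 1/1*0/1, 0/1 + 1/1*1/6) = [0/1, 1/6)
  'c': [0/1 + 1/1*1/6, 0/1 + 1/1*1/3) = [1/6, 1/3) <- contains code 605/2592
  'a': [0/1 + 1/1*1/3, 0/1 + 1/1*1/2) = [1/3, 1/2)
  'f': [0/1 + 1/1*1/2, 0/1 + 1/1*1/1) = [1/2, 1/1)
  emit 'c', narrow to [1/6, 1/3)
Step 2: interval [1/6, 1/3), width = 1/3 - 1/6 = 1/6
  'b': [1/6 + 1/6*0/1, 1/6 + 1/6*1/6) = [1/6, 7/36)
  'c': [1/6 + 1/6*1/6, 1/6 + 1/6*1/3) = [7/36, 2/9)
  'a': [1/6 + 1/6*1/3, 1/6 + 1/6*1/2) = [2/9, 1/4) <- contains code 605/2592
  'f': [1/6 + 1/6*1/2, 1/6 + 1/6*1/1) = [1/4, 1/3)
  emit 'a', narrow to [2/9, 1/4)
Step 3: interval [2/9, 1/4), width = 1/4 - 2/9 = 1/36
  'b': [2/9 + 1/36*0/1, 2/9 + 1/36*1/6) = [2/9, 49/216)
  'c': [2/9 + 1/36*1/6, 2/9 + 1/36*1/3) = [49/216, 25/108)
  'a': [2/9 + 1/36*1/3, 2/9 + 1/36*1/2) = [25/108, 17/72) <- contains code 605/2592
  'f': [2/9 + 1/36*1/2, 2/9 + 1/36*1/1) = [17/72, 1/4)
  emit 'a', narrow to [25/108, 17/72)
Step 4: interval [25/108, 17/72), width = 17/72 - 25/108 = 1/216
  'b': [25/108 + 1/216*0/1, 25/108 + 1/216*1/6) = [25/108, 301/1296)
  'c': [25/108 + 1/216*1/6, 25/108 + 1/216*1/3) = [301/1296, 151/648)
  'a': [25/108 + 1/216*1/3, 25/108 + 1/216*1/2) = [151/648, 101/432) <- contains code 605/2592
  'f': [25/108 + 1/216*1/2, 25/108 + 1/216*1/1) = [101/432, 17/72)
  emit 'a', narrow to [151/648, 101/432)

Answer: caaa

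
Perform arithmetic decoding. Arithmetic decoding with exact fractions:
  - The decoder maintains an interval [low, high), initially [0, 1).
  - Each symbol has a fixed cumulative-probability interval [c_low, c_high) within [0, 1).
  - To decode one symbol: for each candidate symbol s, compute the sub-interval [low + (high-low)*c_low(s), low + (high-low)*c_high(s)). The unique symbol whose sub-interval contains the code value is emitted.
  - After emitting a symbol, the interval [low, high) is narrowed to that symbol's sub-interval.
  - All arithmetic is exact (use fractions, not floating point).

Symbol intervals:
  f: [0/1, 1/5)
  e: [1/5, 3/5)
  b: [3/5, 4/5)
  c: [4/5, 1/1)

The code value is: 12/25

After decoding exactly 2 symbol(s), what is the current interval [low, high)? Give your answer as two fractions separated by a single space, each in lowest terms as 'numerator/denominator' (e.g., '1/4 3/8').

Answer: 11/25 13/25

Derivation:
Step 1: interval [0/1, 1/1), width = 1/1 - 0/1 = 1/1
  'f': [0/1 + 1/1*0/1, 0/1 + 1/1*1/5) = [0/1, 1/5)
  'e': [0/1 + 1/1*1/5, 0/1 + 1/1*3/5) = [1/5, 3/5) <- contains code 12/25
  'b': [0/1 + 1/1*3/5, 0/1 + 1/1*4/5) = [3/5, 4/5)
  'c': [0/1 + 1/1*4/5, 0/1 + 1/1*1/1) = [4/5, 1/1)
  emit 'e', narrow to [1/5, 3/5)
Step 2: interval [1/5, 3/5), width = 3/5 - 1/5 = 2/5
  'f': [1/5 + 2/5*0/1, 1/5 + 2/5*1/5) = [1/5, 7/25)
  'e': [1/5 + 2/5*1/5, 1/5 + 2/5*3/5) = [7/25, 11/25)
  'b': [1/5 + 2/5*3/5, 1/5 + 2/5*4/5) = [11/25, 13/25) <- contains code 12/25
  'c': [1/5 + 2/5*4/5, 1/5 + 2/5*1/1) = [13/25, 3/5)
  emit 'b', narrow to [11/25, 13/25)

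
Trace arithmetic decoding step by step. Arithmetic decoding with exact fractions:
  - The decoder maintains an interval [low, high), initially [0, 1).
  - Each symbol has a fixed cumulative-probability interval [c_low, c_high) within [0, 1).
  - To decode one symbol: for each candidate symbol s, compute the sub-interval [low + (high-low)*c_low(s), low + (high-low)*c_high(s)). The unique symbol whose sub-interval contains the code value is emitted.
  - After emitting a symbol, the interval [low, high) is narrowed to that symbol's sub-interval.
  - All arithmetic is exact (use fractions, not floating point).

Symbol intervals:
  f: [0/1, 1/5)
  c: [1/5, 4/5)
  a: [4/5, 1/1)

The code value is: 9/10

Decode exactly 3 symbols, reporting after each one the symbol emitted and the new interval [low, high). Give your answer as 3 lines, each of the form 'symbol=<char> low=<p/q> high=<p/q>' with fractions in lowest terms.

Answer: symbol=a low=4/5 high=1/1
symbol=c low=21/25 high=24/25
symbol=c low=108/125 high=117/125

Derivation:
Step 1: interval [0/1, 1/1), width = 1/1 - 0/1 = 1/1
  'f': [0/1 + 1/1*0/1, 0/1 + 1/1*1/5) = [0/1, 1/5)
  'c': [0/1 + 1/1*1/5, 0/1 + 1/1*4/5) = [1/5, 4/5)
  'a': [0/1 + 1/1*4/5, 0/1 + 1/1*1/1) = [4/5, 1/1) <- contains code 9/10
  emit 'a', narrow to [4/5, 1/1)
Step 2: interval [4/5, 1/1), width = 1/1 - 4/5 = 1/5
  'f': [4/5 + 1/5*0/1, 4/5 + 1/5*1/5) = [4/5, 21/25)
  'c': [4/5 + 1/5*1/5, 4/5 + 1/5*4/5) = [21/25, 24/25) <- contains code 9/10
  'a': [4/5 + 1/5*4/5, 4/5 + 1/5*1/1) = [24/25, 1/1)
  emit 'c', narrow to [21/25, 24/25)
Step 3: interval [21/25, 24/25), width = 24/25 - 21/25 = 3/25
  'f': [21/25 + 3/25*0/1, 21/25 + 3/25*1/5) = [21/25, 108/125)
  'c': [21/25 + 3/25*1/5, 21/25 + 3/25*4/5) = [108/125, 117/125) <- contains code 9/10
  'a': [21/25 + 3/25*4/5, 21/25 + 3/25*1/1) = [117/125, 24/25)
  emit 'c', narrow to [108/125, 117/125)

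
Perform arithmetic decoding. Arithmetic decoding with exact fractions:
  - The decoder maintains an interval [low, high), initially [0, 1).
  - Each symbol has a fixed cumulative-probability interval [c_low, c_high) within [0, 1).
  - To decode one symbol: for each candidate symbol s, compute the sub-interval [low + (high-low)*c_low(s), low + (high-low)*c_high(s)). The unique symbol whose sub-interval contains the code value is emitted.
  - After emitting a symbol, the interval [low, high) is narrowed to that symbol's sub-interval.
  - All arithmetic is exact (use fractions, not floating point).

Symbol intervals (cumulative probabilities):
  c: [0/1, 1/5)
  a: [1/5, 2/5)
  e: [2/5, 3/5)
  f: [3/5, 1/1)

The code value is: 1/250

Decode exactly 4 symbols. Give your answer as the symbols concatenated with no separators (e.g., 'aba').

Answer: ccce

Derivation:
Step 1: interval [0/1, 1/1), width = 1/1 - 0/1 = 1/1
  'c': [0/1 + 1/1*0/1, 0/1 + 1/1*1/5) = [0/1, 1/5) <- contains code 1/250
  'a': [0/1 + 1/1*1/5, 0/1 + 1/1*2/5) = [1/5, 2/5)
  'e': [0/1 + 1/1*2/5, 0/1 + 1/1*3/5) = [2/5, 3/5)
  'f': [0/1 + 1/1*3/5, 0/1 + 1/1*1/1) = [3/5, 1/1)
  emit 'c', narrow to [0/1, 1/5)
Step 2: interval [0/1, 1/5), width = 1/5 - 0/1 = 1/5
  'c': [0/1 + 1/5*0/1, 0/1 + 1/5*1/5) = [0/1, 1/25) <- contains code 1/250
  'a': [0/1 + 1/5*1/5, 0/1 + 1/5*2/5) = [1/25, 2/25)
  'e': [0/1 + 1/5*2/5, 0/1 + 1/5*3/5) = [2/25, 3/25)
  'f': [0/1 + 1/5*3/5, 0/1 + 1/5*1/1) = [3/25, 1/5)
  emit 'c', narrow to [0/1, 1/25)
Step 3: interval [0/1, 1/25), width = 1/25 - 0/1 = 1/25
  'c': [0/1 + 1/25*0/1, 0/1 + 1/25*1/5) = [0/1, 1/125) <- contains code 1/250
  'a': [0/1 + 1/25*1/5, 0/1 + 1/25*2/5) = [1/125, 2/125)
  'e': [0/1 + 1/25*2/5, 0/1 + 1/25*3/5) = [2/125, 3/125)
  'f': [0/1 + 1/25*3/5, 0/1 + 1/25*1/1) = [3/125, 1/25)
  emit 'c', narrow to [0/1, 1/125)
Step 4: interval [0/1, 1/125), width = 1/125 - 0/1 = 1/125
  'c': [0/1 + 1/125*0/1, 0/1 + 1/125*1/5) = [0/1, 1/625)
  'a': [0/1 + 1/125*1/5, 0/1 + 1/125*2/5) = [1/625, 2/625)
  'e': [0/1 + 1/125*2/5, 0/1 + 1/125*3/5) = [2/625, 3/625) <- contains code 1/250
  'f': [0/1 + 1/125*3/5, 0/1 + 1/125*1/1) = [3/625, 1/125)
  emit 'e', narrow to [2/625, 3/625)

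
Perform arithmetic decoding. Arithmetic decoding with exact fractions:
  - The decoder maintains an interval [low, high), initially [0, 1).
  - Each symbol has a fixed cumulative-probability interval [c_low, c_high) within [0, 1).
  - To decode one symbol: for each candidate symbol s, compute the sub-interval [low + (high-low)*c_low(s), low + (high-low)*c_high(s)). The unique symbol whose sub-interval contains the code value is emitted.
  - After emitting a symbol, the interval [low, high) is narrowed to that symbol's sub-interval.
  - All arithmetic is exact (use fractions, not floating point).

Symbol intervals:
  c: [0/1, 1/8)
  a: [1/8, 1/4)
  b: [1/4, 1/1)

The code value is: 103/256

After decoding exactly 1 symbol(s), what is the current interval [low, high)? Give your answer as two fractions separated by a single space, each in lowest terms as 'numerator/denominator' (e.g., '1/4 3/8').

Step 1: interval [0/1, 1/1), width = 1/1 - 0/1 = 1/1
  'c': [0/1 + 1/1*0/1, 0/1 + 1/1*1/8) = [0/1, 1/8)
  'a': [0/1 + 1/1*1/8, 0/1 + 1/1*1/4) = [1/8, 1/4)
  'b': [0/1 + 1/1*1/4, 0/1 + 1/1*1/1) = [1/4, 1/1) <- contains code 103/256
  emit 'b', narrow to [1/4, 1/1)

Answer: 1/4 1/1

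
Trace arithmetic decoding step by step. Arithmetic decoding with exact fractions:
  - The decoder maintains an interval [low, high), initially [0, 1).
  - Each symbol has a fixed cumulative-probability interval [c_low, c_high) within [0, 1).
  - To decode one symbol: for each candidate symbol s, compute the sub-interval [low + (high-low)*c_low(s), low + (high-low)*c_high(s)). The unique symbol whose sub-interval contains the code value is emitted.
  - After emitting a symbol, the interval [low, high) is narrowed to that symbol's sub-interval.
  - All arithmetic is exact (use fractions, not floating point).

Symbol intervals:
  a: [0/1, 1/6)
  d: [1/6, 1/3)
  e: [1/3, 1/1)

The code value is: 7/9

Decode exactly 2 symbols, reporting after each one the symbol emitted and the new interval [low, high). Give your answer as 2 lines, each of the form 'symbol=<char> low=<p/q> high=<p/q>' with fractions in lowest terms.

Step 1: interval [0/1, 1/1), width = 1/1 - 0/1 = 1/1
  'a': [0/1 + 1/1*0/1, 0/1 + 1/1*1/6) = [0/1, 1/6)
  'd': [0/1 + 1/1*1/6, 0/1 + 1/1*1/3) = [1/6, 1/3)
  'e': [0/1 + 1/1*1/3, 0/1 + 1/1*1/1) = [1/3, 1/1) <- contains code 7/9
  emit 'e', narrow to [1/3, 1/1)
Step 2: interval [1/3, 1/1), width = 1/1 - 1/3 = 2/3
  'a': [1/3 + 2/3*0/1, 1/3 + 2/3*1/6) = [1/3, 4/9)
  'd': [1/3 + 2/3*1/6, 1/3 + 2/3*1/3) = [4/9, 5/9)
  'e': [1/3 + 2/3*1/3, 1/3 + 2/3*1/1) = [5/9, 1/1) <- contains code 7/9
  emit 'e', narrow to [5/9, 1/1)

Answer: symbol=e low=1/3 high=1/1
symbol=e low=5/9 high=1/1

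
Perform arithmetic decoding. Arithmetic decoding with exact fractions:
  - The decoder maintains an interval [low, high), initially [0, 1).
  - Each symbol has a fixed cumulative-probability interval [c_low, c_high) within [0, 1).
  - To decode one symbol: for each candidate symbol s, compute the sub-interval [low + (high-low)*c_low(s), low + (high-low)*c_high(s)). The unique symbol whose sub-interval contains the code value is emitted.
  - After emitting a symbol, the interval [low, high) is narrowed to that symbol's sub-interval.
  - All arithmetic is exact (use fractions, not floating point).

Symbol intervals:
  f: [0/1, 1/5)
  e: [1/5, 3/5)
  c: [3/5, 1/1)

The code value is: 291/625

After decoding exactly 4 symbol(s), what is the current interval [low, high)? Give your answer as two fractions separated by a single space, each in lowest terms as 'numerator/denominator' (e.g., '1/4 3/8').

Step 1: interval [0/1, 1/1), width = 1/1 - 0/1 = 1/1
  'f': [0/1 + 1/1*0/1, 0/1 + 1/1*1/5) = [0/1, 1/5)
  'e': [0/1 + 1/1*1/5, 0/1 + 1/1*3/5) = [1/5, 3/5) <- contains code 291/625
  'c': [0/1 + 1/1*3/5, 0/1 + 1/1*1/1) = [3/5, 1/1)
  emit 'e', narrow to [1/5, 3/5)
Step 2: interval [1/5, 3/5), width = 3/5 - 1/5 = 2/5
  'f': [1/5 + 2/5*0/1, 1/5 + 2/5*1/5) = [1/5, 7/25)
  'e': [1/5 + 2/5*1/5, 1/5 + 2/5*3/5) = [7/25, 11/25)
  'c': [1/5 + 2/5*3/5, 1/5 + 2/5*1/1) = [11/25, 3/5) <- contains code 291/625
  emit 'c', narrow to [11/25, 3/5)
Step 3: interval [11/25, 3/5), width = 3/5 - 11/25 = 4/25
  'f': [11/25 + 4/25*0/1, 11/25 + 4/25*1/5) = [11/25, 59/125) <- contains code 291/625
  'e': [11/25 + 4/25*1/5, 11/25 + 4/25*3/5) = [59/125, 67/125)
  'c': [11/25 + 4/25*3/5, 11/25 + 4/25*1/1) = [67/125, 3/5)
  emit 'f', narrow to [11/25, 59/125)
Step 4: interval [11/25, 59/125), width = 59/125 - 11/25 = 4/125
  'f': [11/25 + 4/125*0/1, 11/25 + 4/125*1/5) = [11/25, 279/625)
  'e': [11/25 + 4/125*1/5, 11/25 + 4/125*3/5) = [279/625, 287/625)
  'c': [11/25 + 4/125*3/5, 11/25 + 4/125*1/1) = [287/625, 59/125) <- contains code 291/625
  emit 'c', narrow to [287/625, 59/125)

Answer: 287/625 59/125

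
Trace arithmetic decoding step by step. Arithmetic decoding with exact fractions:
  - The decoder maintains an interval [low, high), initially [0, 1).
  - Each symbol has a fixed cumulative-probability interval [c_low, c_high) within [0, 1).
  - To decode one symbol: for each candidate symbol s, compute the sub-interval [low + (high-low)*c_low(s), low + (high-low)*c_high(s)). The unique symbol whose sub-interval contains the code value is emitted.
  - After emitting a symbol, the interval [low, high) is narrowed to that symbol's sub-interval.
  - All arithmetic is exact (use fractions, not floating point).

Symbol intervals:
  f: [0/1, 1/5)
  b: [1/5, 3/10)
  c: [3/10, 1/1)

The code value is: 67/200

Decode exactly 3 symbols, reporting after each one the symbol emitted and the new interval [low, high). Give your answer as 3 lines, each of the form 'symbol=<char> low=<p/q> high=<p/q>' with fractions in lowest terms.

Answer: symbol=c low=3/10 high=1/1
symbol=f low=3/10 high=11/25
symbol=b low=41/125 high=171/500

Derivation:
Step 1: interval [0/1, 1/1), width = 1/1 - 0/1 = 1/1
  'f': [0/1 + 1/1*0/1, 0/1 + 1/1*1/5) = [0/1, 1/5)
  'b': [0/1 + 1/1*1/5, 0/1 + 1/1*3/10) = [1/5, 3/10)
  'c': [0/1 + 1/1*3/10, 0/1 + 1/1*1/1) = [3/10, 1/1) <- contains code 67/200
  emit 'c', narrow to [3/10, 1/1)
Step 2: interval [3/10, 1/1), width = 1/1 - 3/10 = 7/10
  'f': [3/10 + 7/10*0/1, 3/10 + 7/10*1/5) = [3/10, 11/25) <- contains code 67/200
  'b': [3/10 + 7/10*1/5, 3/10 + 7/10*3/10) = [11/25, 51/100)
  'c': [3/10 + 7/10*3/10, 3/10 + 7/10*1/1) = [51/100, 1/1)
  emit 'f', narrow to [3/10, 11/25)
Step 3: interval [3/10, 11/25), width = 11/25 - 3/10 = 7/50
  'f': [3/10 + 7/50*0/1, 3/10 + 7/50*1/5) = [3/10, 41/125)
  'b': [3/10 + 7/50*1/5, 3/10 + 7/50*3/10) = [41/125, 171/500) <- contains code 67/200
  'c': [3/10 + 7/50*3/10, 3/10 + 7/50*1/1) = [171/500, 11/25)
  emit 'b', narrow to [41/125, 171/500)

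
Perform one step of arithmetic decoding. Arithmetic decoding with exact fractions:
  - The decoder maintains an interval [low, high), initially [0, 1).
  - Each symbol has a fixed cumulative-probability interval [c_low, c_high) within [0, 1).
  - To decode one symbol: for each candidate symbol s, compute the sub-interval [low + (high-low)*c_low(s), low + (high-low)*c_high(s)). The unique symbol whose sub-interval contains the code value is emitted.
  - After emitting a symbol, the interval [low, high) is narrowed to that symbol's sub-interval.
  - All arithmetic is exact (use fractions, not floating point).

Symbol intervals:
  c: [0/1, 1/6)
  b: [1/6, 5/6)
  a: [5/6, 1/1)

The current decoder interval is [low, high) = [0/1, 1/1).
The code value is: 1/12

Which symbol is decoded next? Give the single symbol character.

Interval width = high − low = 1/1 − 0/1 = 1/1
Scaled code = (code − low) / width = (1/12 − 0/1) / 1/1 = 1/12
  c: [0/1, 1/6) ← scaled code falls here ✓
  b: [1/6, 5/6) 
  a: [5/6, 1/1) 

Answer: c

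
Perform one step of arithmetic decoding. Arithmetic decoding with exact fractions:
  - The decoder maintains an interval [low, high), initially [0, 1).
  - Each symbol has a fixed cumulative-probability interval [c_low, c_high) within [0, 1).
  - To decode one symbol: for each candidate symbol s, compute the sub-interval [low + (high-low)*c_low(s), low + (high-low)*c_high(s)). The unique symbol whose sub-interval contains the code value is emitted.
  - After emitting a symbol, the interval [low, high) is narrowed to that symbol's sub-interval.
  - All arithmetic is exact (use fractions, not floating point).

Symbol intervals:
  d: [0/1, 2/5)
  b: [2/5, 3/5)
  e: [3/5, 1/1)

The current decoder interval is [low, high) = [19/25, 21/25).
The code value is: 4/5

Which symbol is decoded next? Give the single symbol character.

Interval width = high − low = 21/25 − 19/25 = 2/25
Scaled code = (code − low) / width = (4/5 − 19/25) / 2/25 = 1/2
  d: [0/1, 2/5) 
  b: [2/5, 3/5) ← scaled code falls here ✓
  e: [3/5, 1/1) 

Answer: b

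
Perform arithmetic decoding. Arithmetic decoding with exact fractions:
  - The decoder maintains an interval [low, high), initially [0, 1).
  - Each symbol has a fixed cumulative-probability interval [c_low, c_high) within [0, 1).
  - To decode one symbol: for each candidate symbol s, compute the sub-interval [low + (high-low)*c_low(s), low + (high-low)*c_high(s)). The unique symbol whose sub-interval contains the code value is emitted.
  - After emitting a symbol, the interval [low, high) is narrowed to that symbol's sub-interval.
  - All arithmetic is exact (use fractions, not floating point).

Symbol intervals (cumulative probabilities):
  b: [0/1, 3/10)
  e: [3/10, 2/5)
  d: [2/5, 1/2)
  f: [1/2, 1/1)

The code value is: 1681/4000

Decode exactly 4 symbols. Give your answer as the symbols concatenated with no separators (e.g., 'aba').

Answer: dbfe

Derivation:
Step 1: interval [0/1, 1/1), width = 1/1 - 0/1 = 1/1
  'b': [0/1 + 1/1*0/1, 0/1 + 1/1*3/10) = [0/1, 3/10)
  'e': [0/1 + 1/1*3/10, 0/1 + 1/1*2/5) = [3/10, 2/5)
  'd': [0/1 + 1/1*2/5, 0/1 + 1/1*1/2) = [2/5, 1/2) <- contains code 1681/4000
  'f': [0/1 + 1/1*1/2, 0/1 + 1/1*1/1) = [1/2, 1/1)
  emit 'd', narrow to [2/5, 1/2)
Step 2: interval [2/5, 1/2), width = 1/2 - 2/5 = 1/10
  'b': [2/5 + 1/10*0/1, 2/5 + 1/10*3/10) = [2/5, 43/100) <- contains code 1681/4000
  'e': [2/5 + 1/10*3/10, 2/5 + 1/10*2/5) = [43/100, 11/25)
  'd': [2/5 + 1/10*2/5, 2/5 + 1/10*1/2) = [11/25, 9/20)
  'f': [2/5 + 1/10*1/2, 2/5 + 1/10*1/1) = [9/20, 1/2)
  emit 'b', narrow to [2/5, 43/100)
Step 3: interval [2/5, 43/100), width = 43/100 - 2/5 = 3/100
  'b': [2/5 + 3/100*0/1, 2/5 + 3/100*3/10) = [2/5, 409/1000)
  'e': [2/5 + 3/100*3/10, 2/5 + 3/100*2/5) = [409/1000, 103/250)
  'd': [2/5 + 3/100*2/5, 2/5 + 3/100*1/2) = [103/250, 83/200)
  'f': [2/5 + 3/100*1/2, 2/5 + 3/100*1/1) = [83/200, 43/100) <- contains code 1681/4000
  emit 'f', narrow to [83/200, 43/100)
Step 4: interval [83/200, 43/100), width = 43/100 - 83/200 = 3/200
  'b': [83/200 + 3/200*0/1, 83/200 + 3/200*3/10) = [83/200, 839/2000)
  'e': [83/200 + 3/200*3/10, 83/200 + 3/200*2/5) = [839/2000, 421/1000) <- contains code 1681/4000
  'd': [83/200 + 3/200*2/5, 83/200 + 3/200*1/2) = [421/1000, 169/400)
  'f': [83/200 + 3/200*1/2, 83/200 + 3/200*1/1) = [169/400, 43/100)
  emit 'e', narrow to [839/2000, 421/1000)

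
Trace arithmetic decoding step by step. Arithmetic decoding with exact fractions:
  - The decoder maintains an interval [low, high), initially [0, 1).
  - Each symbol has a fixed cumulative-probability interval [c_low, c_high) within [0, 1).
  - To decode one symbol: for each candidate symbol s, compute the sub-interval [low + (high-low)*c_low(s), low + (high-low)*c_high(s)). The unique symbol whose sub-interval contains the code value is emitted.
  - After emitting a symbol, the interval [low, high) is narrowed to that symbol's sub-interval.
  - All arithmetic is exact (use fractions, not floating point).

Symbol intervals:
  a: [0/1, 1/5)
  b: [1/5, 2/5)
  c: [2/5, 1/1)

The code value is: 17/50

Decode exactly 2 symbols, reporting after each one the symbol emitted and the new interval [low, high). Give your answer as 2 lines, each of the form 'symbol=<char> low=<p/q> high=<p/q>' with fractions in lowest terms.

Step 1: interval [0/1, 1/1), width = 1/1 - 0/1 = 1/1
  'a': [0/1 + 1/1*0/1, 0/1 + 1/1*1/5) = [0/1, 1/5)
  'b': [0/1 + 1/1*1/5, 0/1 + 1/1*2/5) = [1/5, 2/5) <- contains code 17/50
  'c': [0/1 + 1/1*2/5, 0/1 + 1/1*1/1) = [2/5, 1/1)
  emit 'b', narrow to [1/5, 2/5)
Step 2: interval [1/5, 2/5), width = 2/5 - 1/5 = 1/5
  'a': [1/5 + 1/5*0/1, 1/5 + 1/5*1/5) = [1/5, 6/25)
  'b': [1/5 + 1/5*1/5, 1/5 + 1/5*2/5) = [6/25, 7/25)
  'c': [1/5 + 1/5*2/5, 1/5 + 1/5*1/1) = [7/25, 2/5) <- contains code 17/50
  emit 'c', narrow to [7/25, 2/5)

Answer: symbol=b low=1/5 high=2/5
symbol=c low=7/25 high=2/5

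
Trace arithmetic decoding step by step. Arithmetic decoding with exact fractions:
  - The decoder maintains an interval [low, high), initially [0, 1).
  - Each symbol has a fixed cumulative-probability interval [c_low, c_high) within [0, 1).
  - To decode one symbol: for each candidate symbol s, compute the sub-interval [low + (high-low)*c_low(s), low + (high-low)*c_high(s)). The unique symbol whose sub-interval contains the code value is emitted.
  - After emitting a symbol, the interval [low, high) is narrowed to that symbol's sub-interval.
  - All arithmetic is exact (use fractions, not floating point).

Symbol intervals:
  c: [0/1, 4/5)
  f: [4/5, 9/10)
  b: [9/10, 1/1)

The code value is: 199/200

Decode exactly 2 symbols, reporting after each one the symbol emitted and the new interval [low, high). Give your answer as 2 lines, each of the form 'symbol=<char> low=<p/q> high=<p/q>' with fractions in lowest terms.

Step 1: interval [0/1, 1/1), width = 1/1 - 0/1 = 1/1
  'c': [0/1 + 1/1*0/1, 0/1 + 1/1*4/5) = [0/1, 4/5)
  'f': [0/1 + 1/1*4/5, 0/1 + 1/1*9/10) = [4/5, 9/10)
  'b': [0/1 + 1/1*9/10, 0/1 + 1/1*1/1) = [9/10, 1/1) <- contains code 199/200
  emit 'b', narrow to [9/10, 1/1)
Step 2: interval [9/10, 1/1), width = 1/1 - 9/10 = 1/10
  'c': [9/10 + 1/10*0/1, 9/10 + 1/10*4/5) = [9/10, 49/50)
  'f': [9/10 + 1/10*4/5, 9/10 + 1/10*9/10) = [49/50, 99/100)
  'b': [9/10 + 1/10*9/10, 9/10 + 1/10*1/1) = [99/100, 1/1) <- contains code 199/200
  emit 'b', narrow to [99/100, 1/1)

Answer: symbol=b low=9/10 high=1/1
symbol=b low=99/100 high=1/1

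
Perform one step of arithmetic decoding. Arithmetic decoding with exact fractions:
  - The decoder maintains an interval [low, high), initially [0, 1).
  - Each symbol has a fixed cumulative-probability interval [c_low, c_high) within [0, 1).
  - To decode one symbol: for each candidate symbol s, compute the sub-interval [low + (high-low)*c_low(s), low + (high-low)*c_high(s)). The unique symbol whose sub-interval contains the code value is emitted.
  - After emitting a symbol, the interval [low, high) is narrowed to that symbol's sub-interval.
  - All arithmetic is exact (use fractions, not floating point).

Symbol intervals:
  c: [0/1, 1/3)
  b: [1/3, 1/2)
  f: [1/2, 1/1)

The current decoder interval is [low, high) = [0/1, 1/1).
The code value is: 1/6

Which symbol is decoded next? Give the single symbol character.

Answer: c

Derivation:
Interval width = high − low = 1/1 − 0/1 = 1/1
Scaled code = (code − low) / width = (1/6 − 0/1) / 1/1 = 1/6
  c: [0/1, 1/3) ← scaled code falls here ✓
  b: [1/3, 1/2) 
  f: [1/2, 1/1) 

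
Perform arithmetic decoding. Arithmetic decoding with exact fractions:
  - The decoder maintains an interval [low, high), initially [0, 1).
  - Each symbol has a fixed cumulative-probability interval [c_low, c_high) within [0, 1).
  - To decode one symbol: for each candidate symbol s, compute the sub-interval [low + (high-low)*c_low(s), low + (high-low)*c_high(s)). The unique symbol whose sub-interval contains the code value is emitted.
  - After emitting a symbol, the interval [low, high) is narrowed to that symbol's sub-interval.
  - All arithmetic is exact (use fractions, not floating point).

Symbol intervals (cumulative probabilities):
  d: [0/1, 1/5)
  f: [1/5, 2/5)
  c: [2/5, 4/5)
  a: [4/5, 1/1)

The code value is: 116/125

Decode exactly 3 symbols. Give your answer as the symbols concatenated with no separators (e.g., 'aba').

Step 1: interval [0/1, 1/1), width = 1/1 - 0/1 = 1/1
  'd': [0/1 + 1/1*0/1, 0/1 + 1/1*1/5) = [0/1, 1/5)
  'f': [0/1 + 1/1*1/5, 0/1 + 1/1*2/5) = [1/5, 2/5)
  'c': [0/1 + 1/1*2/5, 0/1 + 1/1*4/5) = [2/5, 4/5)
  'a': [0/1 + 1/1*4/5, 0/1 + 1/1*1/1) = [4/5, 1/1) <- contains code 116/125
  emit 'a', narrow to [4/5, 1/1)
Step 2: interval [4/5, 1/1), width = 1/1 - 4/5 = 1/5
  'd': [4/5 + 1/5*0/1, 4/5 + 1/5*1/5) = [4/5, 21/25)
  'f': [4/5 + 1/5*1/5, 4/5 + 1/5*2/5) = [21/25, 22/25)
  'c': [4/5 + 1/5*2/5, 4/5 + 1/5*4/5) = [22/25, 24/25) <- contains code 116/125
  'a': [4/5 + 1/5*4/5, 4/5 + 1/5*1/1) = [24/25, 1/1)
  emit 'c', narrow to [22/25, 24/25)
Step 3: interval [22/25, 24/25), width = 24/25 - 22/25 = 2/25
  'd': [22/25 + 2/25*0/1, 22/25 + 2/25*1/5) = [22/25, 112/125)
  'f': [22/25 + 2/25*1/5, 22/25 + 2/25*2/5) = [112/125, 114/125)
  'c': [22/25 + 2/25*2/5, 22/25 + 2/25*4/5) = [114/125, 118/125) <- contains code 116/125
  'a': [22/25 + 2/25*4/5, 22/25 + 2/25*1/1) = [118/125, 24/25)
  emit 'c', narrow to [114/125, 118/125)

Answer: acc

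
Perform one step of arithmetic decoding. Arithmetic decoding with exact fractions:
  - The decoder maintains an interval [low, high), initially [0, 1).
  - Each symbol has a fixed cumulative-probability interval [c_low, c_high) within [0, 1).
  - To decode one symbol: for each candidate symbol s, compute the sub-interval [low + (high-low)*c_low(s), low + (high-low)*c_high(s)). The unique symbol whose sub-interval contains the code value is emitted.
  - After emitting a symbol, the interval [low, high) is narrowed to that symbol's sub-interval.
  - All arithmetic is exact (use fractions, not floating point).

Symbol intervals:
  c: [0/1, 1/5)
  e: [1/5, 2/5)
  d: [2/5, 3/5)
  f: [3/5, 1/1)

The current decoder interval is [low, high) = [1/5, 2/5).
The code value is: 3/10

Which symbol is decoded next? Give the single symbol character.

Interval width = high − low = 2/5 − 1/5 = 1/5
Scaled code = (code − low) / width = (3/10 − 1/5) / 1/5 = 1/2
  c: [0/1, 1/5) 
  e: [1/5, 2/5) 
  d: [2/5, 3/5) ← scaled code falls here ✓
  f: [3/5, 1/1) 

Answer: d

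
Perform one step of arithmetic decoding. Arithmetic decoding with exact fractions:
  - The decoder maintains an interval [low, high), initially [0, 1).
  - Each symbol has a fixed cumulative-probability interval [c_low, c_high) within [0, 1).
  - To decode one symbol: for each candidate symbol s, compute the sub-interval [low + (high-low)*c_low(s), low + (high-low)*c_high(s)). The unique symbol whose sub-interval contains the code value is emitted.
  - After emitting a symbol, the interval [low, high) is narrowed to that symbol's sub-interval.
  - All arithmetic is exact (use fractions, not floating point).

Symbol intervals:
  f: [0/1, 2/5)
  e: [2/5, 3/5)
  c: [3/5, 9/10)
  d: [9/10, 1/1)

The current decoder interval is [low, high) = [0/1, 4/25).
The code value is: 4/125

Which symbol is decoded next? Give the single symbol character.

Answer: f

Derivation:
Interval width = high − low = 4/25 − 0/1 = 4/25
Scaled code = (code − low) / width = (4/125 − 0/1) / 4/25 = 1/5
  f: [0/1, 2/5) ← scaled code falls here ✓
  e: [2/5, 3/5) 
  c: [3/5, 9/10) 
  d: [9/10, 1/1) 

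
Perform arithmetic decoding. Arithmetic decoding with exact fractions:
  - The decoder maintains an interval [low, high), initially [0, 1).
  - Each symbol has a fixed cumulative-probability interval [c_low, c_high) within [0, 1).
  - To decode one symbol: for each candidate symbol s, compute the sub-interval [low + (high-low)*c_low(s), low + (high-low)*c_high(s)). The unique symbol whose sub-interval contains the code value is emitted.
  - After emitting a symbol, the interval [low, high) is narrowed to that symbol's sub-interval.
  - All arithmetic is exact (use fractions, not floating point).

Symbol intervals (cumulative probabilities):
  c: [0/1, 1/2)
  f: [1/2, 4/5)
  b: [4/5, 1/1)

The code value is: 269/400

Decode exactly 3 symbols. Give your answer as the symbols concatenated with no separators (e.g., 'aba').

Step 1: interval [0/1, 1/1), width = 1/1 - 0/1 = 1/1
  'c': [0/1 + 1/1*0/1, 0/1 + 1/1*1/2) = [0/1, 1/2)
  'f': [0/1 + 1/1*1/2, 0/1 + 1/1*4/5) = [1/2, 4/5) <- contains code 269/400
  'b': [0/1 + 1/1*4/5, 0/1 + 1/1*1/1) = [4/5, 1/1)
  emit 'f', narrow to [1/2, 4/5)
Step 2: interval [1/2, 4/5), width = 4/5 - 1/2 = 3/10
  'c': [1/2 + 3/10*0/1, 1/2 + 3/10*1/2) = [1/2, 13/20)
  'f': [1/2 + 3/10*1/2, 1/2 + 3/10*4/5) = [13/20, 37/50) <- contains code 269/400
  'b': [1/2 + 3/10*4/5, 1/2 + 3/10*1/1) = [37/50, 4/5)
  emit 'f', narrow to [13/20, 37/50)
Step 3: interval [13/20, 37/50), width = 37/50 - 13/20 = 9/100
  'c': [13/20 + 9/100*0/1, 13/20 + 9/100*1/2) = [13/20, 139/200) <- contains code 269/400
  'f': [13/20 + 9/100*1/2, 13/20 + 9/100*4/5) = [139/200, 361/500)
  'b': [13/20 + 9/100*4/5, 13/20 + 9/100*1/1) = [361/500, 37/50)
  emit 'c', narrow to [13/20, 139/200)

Answer: ffc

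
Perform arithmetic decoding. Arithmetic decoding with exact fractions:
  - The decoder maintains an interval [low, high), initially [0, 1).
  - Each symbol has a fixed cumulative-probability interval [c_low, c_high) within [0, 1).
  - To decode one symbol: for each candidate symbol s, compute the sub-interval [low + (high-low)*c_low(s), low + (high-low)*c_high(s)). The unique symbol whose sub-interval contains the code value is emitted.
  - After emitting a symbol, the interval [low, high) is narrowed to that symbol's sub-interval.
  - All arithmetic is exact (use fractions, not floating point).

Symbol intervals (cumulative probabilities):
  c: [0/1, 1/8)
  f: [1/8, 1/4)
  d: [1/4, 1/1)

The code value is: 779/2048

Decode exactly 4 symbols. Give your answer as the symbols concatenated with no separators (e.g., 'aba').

Answer: dfdf

Derivation:
Step 1: interval [0/1, 1/1), width = 1/1 - 0/1 = 1/1
  'c': [0/1 + 1/1*0/1, 0/1 + 1/1*1/8) = [0/1, 1/8)
  'f': [0/1 + 1/1*1/8, 0/1 + 1/1*1/4) = [1/8, 1/4)
  'd': [0/1 + 1/1*1/4, 0/1 + 1/1*1/1) = [1/4, 1/1) <- contains code 779/2048
  emit 'd', narrow to [1/4, 1/1)
Step 2: interval [1/4, 1/1), width = 1/1 - 1/4 = 3/4
  'c': [1/4 + 3/4*0/1, 1/4 + 3/4*1/8) = [1/4, 11/32)
  'f': [1/4 + 3/4*1/8, 1/4 + 3/4*1/4) = [11/32, 7/16) <- contains code 779/2048
  'd': [1/4 + 3/4*1/4, 1/4 + 3/4*1/1) = [7/16, 1/1)
  emit 'f', narrow to [11/32, 7/16)
Step 3: interval [11/32, 7/16), width = 7/16 - 11/32 = 3/32
  'c': [11/32 + 3/32*0/1, 11/32 + 3/32*1/8) = [11/32, 91/256)
  'f': [11/32 + 3/32*1/8, 11/32 + 3/32*1/4) = [91/256, 47/128)
  'd': [11/32 + 3/32*1/4, 11/32 + 3/32*1/1) = [47/128, 7/16) <- contains code 779/2048
  emit 'd', narrow to [47/128, 7/16)
Step 4: interval [47/128, 7/16), width = 7/16 - 47/128 = 9/128
  'c': [47/128 + 9/128*0/1, 47/128 + 9/128*1/8) = [47/128, 385/1024)
  'f': [47/128 + 9/128*1/8, 47/128 + 9/128*1/4) = [385/1024, 197/512) <- contains code 779/2048
  'd': [47/128 + 9/128*1/4, 47/128 + 9/128*1/1) = [197/512, 7/16)
  emit 'f', narrow to [385/1024, 197/512)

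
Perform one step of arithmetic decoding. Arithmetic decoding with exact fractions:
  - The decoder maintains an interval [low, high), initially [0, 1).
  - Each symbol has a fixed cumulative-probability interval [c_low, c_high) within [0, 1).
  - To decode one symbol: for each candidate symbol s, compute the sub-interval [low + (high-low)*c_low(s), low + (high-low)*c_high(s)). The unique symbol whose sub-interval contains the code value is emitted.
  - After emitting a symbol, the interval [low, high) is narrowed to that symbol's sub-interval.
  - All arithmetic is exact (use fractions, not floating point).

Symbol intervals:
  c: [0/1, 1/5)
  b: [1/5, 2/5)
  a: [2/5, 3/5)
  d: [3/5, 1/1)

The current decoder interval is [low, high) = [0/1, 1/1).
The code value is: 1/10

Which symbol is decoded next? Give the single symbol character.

Interval width = high − low = 1/1 − 0/1 = 1/1
Scaled code = (code − low) / width = (1/10 − 0/1) / 1/1 = 1/10
  c: [0/1, 1/5) ← scaled code falls here ✓
  b: [1/5, 2/5) 
  a: [2/5, 3/5) 
  d: [3/5, 1/1) 

Answer: c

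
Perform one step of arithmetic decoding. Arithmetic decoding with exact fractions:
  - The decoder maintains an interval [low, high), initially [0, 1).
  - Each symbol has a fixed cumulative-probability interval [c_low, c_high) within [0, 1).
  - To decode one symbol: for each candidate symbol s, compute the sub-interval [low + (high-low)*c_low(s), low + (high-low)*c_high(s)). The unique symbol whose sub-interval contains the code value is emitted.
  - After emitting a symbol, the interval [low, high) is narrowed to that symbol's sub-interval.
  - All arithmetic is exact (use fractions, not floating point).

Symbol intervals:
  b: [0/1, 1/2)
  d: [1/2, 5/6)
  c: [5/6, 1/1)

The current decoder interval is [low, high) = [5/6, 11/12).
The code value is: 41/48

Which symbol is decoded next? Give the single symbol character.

Answer: b

Derivation:
Interval width = high − low = 11/12 − 5/6 = 1/12
Scaled code = (code − low) / width = (41/48 − 5/6) / 1/12 = 1/4
  b: [0/1, 1/2) ← scaled code falls here ✓
  d: [1/2, 5/6) 
  c: [5/6, 1/1) 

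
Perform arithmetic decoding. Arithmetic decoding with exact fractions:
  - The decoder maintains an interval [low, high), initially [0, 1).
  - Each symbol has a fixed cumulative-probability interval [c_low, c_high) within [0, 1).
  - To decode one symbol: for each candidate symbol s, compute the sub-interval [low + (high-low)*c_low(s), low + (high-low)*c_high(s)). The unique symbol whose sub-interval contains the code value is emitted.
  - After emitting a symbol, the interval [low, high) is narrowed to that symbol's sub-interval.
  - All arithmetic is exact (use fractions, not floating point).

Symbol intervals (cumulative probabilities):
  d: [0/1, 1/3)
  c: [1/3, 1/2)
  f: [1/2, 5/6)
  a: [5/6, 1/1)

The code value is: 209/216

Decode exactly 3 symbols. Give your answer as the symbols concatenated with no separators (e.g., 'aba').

Answer: afa

Derivation:
Step 1: interval [0/1, 1/1), width = 1/1 - 0/1 = 1/1
  'd': [0/1 + 1/1*0/1, 0/1 + 1/1*1/3) = [0/1, 1/3)
  'c': [0/1 + 1/1*1/3, 0/1 + 1/1*1/2) = [1/3, 1/2)
  'f': [0/1 + 1/1*1/2, 0/1 + 1/1*5/6) = [1/2, 5/6)
  'a': [0/1 + 1/1*5/6, 0/1 + 1/1*1/1) = [5/6, 1/1) <- contains code 209/216
  emit 'a', narrow to [5/6, 1/1)
Step 2: interval [5/6, 1/1), width = 1/1 - 5/6 = 1/6
  'd': [5/6 + 1/6*0/1, 5/6 + 1/6*1/3) = [5/6, 8/9)
  'c': [5/6 + 1/6*1/3, 5/6 + 1/6*1/2) = [8/9, 11/12)
  'f': [5/6 + 1/6*1/2, 5/6 + 1/6*5/6) = [11/12, 35/36) <- contains code 209/216
  'a': [5/6 + 1/6*5/6, 5/6 + 1/6*1/1) = [35/36, 1/1)
  emit 'f', narrow to [11/12, 35/36)
Step 3: interval [11/12, 35/36), width = 35/36 - 11/12 = 1/18
  'd': [11/12 + 1/18*0/1, 11/12 + 1/18*1/3) = [11/12, 101/108)
  'c': [11/12 + 1/18*1/3, 11/12 + 1/18*1/2) = [101/108, 17/18)
  'f': [11/12 + 1/18*1/2, 11/12 + 1/18*5/6) = [17/18, 26/27)
  'a': [11/12 + 1/18*5/6, 11/12 + 1/18*1/1) = [26/27, 35/36) <- contains code 209/216
  emit 'a', narrow to [26/27, 35/36)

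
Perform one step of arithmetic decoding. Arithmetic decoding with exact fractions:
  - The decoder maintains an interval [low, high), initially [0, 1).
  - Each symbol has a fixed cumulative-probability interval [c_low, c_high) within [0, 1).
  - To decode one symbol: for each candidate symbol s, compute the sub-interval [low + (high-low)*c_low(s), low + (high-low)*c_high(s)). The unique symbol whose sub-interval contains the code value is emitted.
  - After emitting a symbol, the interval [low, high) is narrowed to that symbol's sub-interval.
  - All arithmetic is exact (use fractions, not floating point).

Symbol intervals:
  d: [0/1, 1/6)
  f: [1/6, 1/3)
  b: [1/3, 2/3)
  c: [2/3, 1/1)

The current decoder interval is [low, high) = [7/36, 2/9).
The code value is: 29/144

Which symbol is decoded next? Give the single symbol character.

Interval width = high − low = 2/9 − 7/36 = 1/36
Scaled code = (code − low) / width = (29/144 − 7/36) / 1/36 = 1/4
  d: [0/1, 1/6) 
  f: [1/6, 1/3) ← scaled code falls here ✓
  b: [1/3, 2/3) 
  c: [2/3, 1/1) 

Answer: f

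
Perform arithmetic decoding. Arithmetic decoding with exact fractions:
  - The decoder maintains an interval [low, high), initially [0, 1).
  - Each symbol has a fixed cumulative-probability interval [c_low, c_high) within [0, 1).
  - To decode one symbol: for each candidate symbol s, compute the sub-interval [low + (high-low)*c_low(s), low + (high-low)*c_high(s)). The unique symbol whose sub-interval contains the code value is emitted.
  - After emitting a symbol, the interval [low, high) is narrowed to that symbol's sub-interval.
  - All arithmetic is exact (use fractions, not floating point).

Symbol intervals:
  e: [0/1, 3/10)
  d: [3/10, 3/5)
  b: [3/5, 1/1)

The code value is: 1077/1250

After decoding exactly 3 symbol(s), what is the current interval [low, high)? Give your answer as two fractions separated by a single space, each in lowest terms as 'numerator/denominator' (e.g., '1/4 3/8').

Answer: 21/25 111/125

Derivation:
Step 1: interval [0/1, 1/1), width = 1/1 - 0/1 = 1/1
  'e': [0/1 + 1/1*0/1, 0/1 + 1/1*3/10) = [0/1, 3/10)
  'd': [0/1 + 1/1*3/10, 0/1 + 1/1*3/5) = [3/10, 3/5)
  'b': [0/1 + 1/1*3/5, 0/1 + 1/1*1/1) = [3/5, 1/1) <- contains code 1077/1250
  emit 'b', narrow to [3/5, 1/1)
Step 2: interval [3/5, 1/1), width = 1/1 - 3/5 = 2/5
  'e': [3/5 + 2/5*0/1, 3/5 + 2/5*3/10) = [3/5, 18/25)
  'd': [3/5 + 2/5*3/10, 3/5 + 2/5*3/5) = [18/25, 21/25)
  'b': [3/5 + 2/5*3/5, 3/5 + 2/5*1/1) = [21/25, 1/1) <- contains code 1077/1250
  emit 'b', narrow to [21/25, 1/1)
Step 3: interval [21/25, 1/1), width = 1/1 - 21/25 = 4/25
  'e': [21/25 + 4/25*0/1, 21/25 + 4/25*3/10) = [21/25, 111/125) <- contains code 1077/1250
  'd': [21/25 + 4/25*3/10, 21/25 + 4/25*3/5) = [111/125, 117/125)
  'b': [21/25 + 4/25*3/5, 21/25 + 4/25*1/1) = [117/125, 1/1)
  emit 'e', narrow to [21/25, 111/125)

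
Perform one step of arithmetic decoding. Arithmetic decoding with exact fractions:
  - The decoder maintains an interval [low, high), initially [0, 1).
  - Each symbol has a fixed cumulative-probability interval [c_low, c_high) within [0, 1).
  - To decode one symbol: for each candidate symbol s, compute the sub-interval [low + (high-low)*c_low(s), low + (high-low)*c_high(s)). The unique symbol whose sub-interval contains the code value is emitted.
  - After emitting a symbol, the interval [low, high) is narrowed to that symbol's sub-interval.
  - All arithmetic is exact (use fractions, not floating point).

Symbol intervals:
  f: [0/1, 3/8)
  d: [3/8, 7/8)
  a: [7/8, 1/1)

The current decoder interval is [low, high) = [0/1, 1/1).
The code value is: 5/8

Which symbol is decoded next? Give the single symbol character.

Answer: d

Derivation:
Interval width = high − low = 1/1 − 0/1 = 1/1
Scaled code = (code − low) / width = (5/8 − 0/1) / 1/1 = 5/8
  f: [0/1, 3/8) 
  d: [3/8, 7/8) ← scaled code falls here ✓
  a: [7/8, 1/1) 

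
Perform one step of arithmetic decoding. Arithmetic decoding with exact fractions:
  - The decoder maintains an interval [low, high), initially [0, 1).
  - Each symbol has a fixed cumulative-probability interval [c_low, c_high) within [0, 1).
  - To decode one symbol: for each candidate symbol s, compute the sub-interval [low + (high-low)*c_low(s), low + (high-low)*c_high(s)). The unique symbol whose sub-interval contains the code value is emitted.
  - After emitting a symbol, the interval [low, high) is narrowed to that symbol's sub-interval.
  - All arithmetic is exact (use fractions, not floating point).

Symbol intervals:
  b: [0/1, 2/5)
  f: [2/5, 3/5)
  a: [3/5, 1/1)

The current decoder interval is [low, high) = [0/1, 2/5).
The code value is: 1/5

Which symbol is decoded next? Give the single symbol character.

Interval width = high − low = 2/5 − 0/1 = 2/5
Scaled code = (code − low) / width = (1/5 − 0/1) / 2/5 = 1/2
  b: [0/1, 2/5) 
  f: [2/5, 3/5) ← scaled code falls here ✓
  a: [3/5, 1/1) 

Answer: f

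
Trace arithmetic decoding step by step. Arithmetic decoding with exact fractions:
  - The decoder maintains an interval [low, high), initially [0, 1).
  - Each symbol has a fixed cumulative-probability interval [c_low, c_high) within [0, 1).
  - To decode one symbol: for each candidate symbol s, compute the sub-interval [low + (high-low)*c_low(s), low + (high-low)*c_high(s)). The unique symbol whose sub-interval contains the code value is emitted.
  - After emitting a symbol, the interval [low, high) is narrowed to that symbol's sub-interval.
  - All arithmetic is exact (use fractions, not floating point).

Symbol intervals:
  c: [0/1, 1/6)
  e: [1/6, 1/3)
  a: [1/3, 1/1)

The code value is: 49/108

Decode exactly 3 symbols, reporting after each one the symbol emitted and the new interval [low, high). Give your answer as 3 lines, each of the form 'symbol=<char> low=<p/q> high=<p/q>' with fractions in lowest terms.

Answer: symbol=a low=1/3 high=1/1
symbol=e low=4/9 high=5/9
symbol=c low=4/9 high=25/54

Derivation:
Step 1: interval [0/1, 1/1), width = 1/1 - 0/1 = 1/1
  'c': [0/1 + 1/1*0/1, 0/1 + 1/1*1/6) = [0/1, 1/6)
  'e': [0/1 + 1/1*1/6, 0/1 + 1/1*1/3) = [1/6, 1/3)
  'a': [0/1 + 1/1*1/3, 0/1 + 1/1*1/1) = [1/3, 1/1) <- contains code 49/108
  emit 'a', narrow to [1/3, 1/1)
Step 2: interval [1/3, 1/1), width = 1/1 - 1/3 = 2/3
  'c': [1/3 + 2/3*0/1, 1/3 + 2/3*1/6) = [1/3, 4/9)
  'e': [1/3 + 2/3*1/6, 1/3 + 2/3*1/3) = [4/9, 5/9) <- contains code 49/108
  'a': [1/3 + 2/3*1/3, 1/3 + 2/3*1/1) = [5/9, 1/1)
  emit 'e', narrow to [4/9, 5/9)
Step 3: interval [4/9, 5/9), width = 5/9 - 4/9 = 1/9
  'c': [4/9 + 1/9*0/1, 4/9 + 1/9*1/6) = [4/9, 25/54) <- contains code 49/108
  'e': [4/9 + 1/9*1/6, 4/9 + 1/9*1/3) = [25/54, 13/27)
  'a': [4/9 + 1/9*1/3, 4/9 + 1/9*1/1) = [13/27, 5/9)
  emit 'c', narrow to [4/9, 25/54)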